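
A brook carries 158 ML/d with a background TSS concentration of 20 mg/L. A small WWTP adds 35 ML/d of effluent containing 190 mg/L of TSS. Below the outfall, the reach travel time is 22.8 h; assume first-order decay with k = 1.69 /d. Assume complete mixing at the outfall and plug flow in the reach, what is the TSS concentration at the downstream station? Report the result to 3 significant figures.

Flow-weighted average: C = (158.0·20.00 + 35.00·190.0) / 193.0 = 9810/193.0 = 50.83 mg/L.
First-order decay: C = 50.83·exp(−k·t) = 50.83·0.2008 = 10.21 mg/L.

10.2 mg/L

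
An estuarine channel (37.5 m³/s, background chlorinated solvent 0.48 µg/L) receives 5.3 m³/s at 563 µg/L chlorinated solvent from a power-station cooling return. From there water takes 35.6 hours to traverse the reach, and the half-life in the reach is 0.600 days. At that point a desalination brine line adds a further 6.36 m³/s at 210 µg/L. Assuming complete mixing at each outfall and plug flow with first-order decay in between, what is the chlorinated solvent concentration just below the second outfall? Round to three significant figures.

38.2 µg/L

Mixed concentration C = ΣQC/ΣQ = (37.50·0.4800 + 5.300·563.0) / 42.80 = 3002/42.80 = 70.14 µg/L; combined flow 42.80 m³/s.
Half-life 0.600 d → k = ln 2 / 0.600 = 1.155 d⁻¹.
After decay, C = 70.14 × e^(−kt) = 70.14 × 0.1802 = 12.64 µg/L.
Second outfall: C = (42.80·12.64 + 6.360·210.0)/49.16 = 38.17 µg/L.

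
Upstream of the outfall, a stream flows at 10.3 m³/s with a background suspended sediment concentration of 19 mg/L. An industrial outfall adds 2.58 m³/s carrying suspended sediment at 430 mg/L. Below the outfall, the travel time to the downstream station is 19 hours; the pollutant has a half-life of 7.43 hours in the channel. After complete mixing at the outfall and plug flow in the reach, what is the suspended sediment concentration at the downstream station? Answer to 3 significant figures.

After mixing, C = (10.30·19.00 + 2.580·430.0) / 12.88 = 1305/12.88 = 101.3 mg/L.
Half-life 7.43 h → k = ln 2 / 7.43 = 0.09329 h⁻¹ = 2.239 d⁻¹.
Applying C = C₀e^(−kt): 101.3 × 0.1699 = 17.22 mg/L.

17.2 mg/L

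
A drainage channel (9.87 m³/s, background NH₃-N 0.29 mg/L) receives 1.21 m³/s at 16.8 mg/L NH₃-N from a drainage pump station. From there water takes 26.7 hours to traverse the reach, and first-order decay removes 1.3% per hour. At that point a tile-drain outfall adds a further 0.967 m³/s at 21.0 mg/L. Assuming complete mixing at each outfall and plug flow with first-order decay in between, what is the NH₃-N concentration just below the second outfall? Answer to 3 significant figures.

3.04 mg/L

Mixed concentration C = ΣQC/ΣQ = (9.870·0.2900 + 1.210·16.80) / 11.08 = 23.19/11.08 = 2.093 mg/L; combined flow 11.08 m³/s.
1.3%/h lost → k = −ln(1 − 0.013) = 0.01309 h⁻¹.
Decay over the reach: 2.093·exp(−kt) = 2.093·0.7051 = 1.476 mg/L.
Second outfall: C = (11.08·1.476 + 0.9670·21.00)/12.05 = 3.043 mg/L.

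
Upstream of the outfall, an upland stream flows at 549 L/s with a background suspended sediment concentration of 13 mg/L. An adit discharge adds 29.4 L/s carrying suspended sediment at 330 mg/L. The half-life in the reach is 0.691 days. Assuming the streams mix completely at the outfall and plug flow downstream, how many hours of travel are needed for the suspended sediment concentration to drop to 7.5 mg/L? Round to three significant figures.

Conservation of mass: C = (549.0·13.00 + 29.40·330.0) / 578.4 = 16840/578.4 = 29.11 mg/L.
Half-life 0.691 d → k = ln 2 / 0.691 = 1.003 d⁻¹.
29.11·exp(−k·t) = 7.5 → t = ln(29.11/7.5)/k = 116800 s = 32.45 h.

32.4 h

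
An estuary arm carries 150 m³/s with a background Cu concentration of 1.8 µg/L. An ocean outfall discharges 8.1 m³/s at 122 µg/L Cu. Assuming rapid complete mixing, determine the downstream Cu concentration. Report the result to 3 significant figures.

7.96 µg/L

Conservation of mass: C = (150.0·1.800 + 8.100·122.0) / 158.1 = 1258/158.1 = 7.958 µg/L.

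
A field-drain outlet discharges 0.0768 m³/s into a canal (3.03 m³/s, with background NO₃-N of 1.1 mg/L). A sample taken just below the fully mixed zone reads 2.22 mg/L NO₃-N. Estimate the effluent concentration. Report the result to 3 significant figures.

46.4 mg/L

Mass balance: 3.030·1.100 + 0.07680·Cₑ = 3.107·2.220
→ Cₑ = (3.107·2.220 − 3.030·1.100) / 0.07680 = 46.41 mg/L.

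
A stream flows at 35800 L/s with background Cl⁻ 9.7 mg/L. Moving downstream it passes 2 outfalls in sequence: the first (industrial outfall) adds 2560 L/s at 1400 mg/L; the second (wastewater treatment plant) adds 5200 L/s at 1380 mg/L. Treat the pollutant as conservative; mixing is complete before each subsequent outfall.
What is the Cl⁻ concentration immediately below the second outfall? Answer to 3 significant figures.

Below outfall 1: Q → 38360 L/s, C = (35800·9.700 + 2560·1400)/38360 = 102.5 mg/L.
Below outfall 2: Q → 43560 L/s, C = (38360·102.5 + 5200·1380)/43560 = 255.0 mg/L.

255 mg/L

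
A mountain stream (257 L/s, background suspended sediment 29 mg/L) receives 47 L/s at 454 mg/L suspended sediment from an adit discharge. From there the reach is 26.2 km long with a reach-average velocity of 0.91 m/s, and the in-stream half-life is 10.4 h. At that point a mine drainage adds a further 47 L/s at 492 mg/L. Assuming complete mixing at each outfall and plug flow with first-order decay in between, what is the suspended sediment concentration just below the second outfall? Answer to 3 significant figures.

After mixing, C = (257.0·29.00 + 47.00·454.0) / 304.0 = 28790/304.0 = 94.71 mg/L; combined flow 304.0 L/s.
Travel time t = 26.2·1000 / 0.91 = 28790 s = 7.998 h.
Half-life 10.4 h → k = ln 2 / 10.4 = 0.06665 h⁻¹ = 1.600 d⁻¹.
Applying C = C₀e^(−kt): 94.71 × 0.5868 = 55.58 mg/L.
Second outfall: C = (304.0·55.58 + 47.00·492.0)/351.0 = 114.0 mg/L.

114 mg/L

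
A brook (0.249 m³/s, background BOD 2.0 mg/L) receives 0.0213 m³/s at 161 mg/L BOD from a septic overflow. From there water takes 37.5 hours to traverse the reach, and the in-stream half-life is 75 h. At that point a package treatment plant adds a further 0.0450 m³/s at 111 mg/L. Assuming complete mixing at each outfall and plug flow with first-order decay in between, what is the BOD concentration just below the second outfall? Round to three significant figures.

24.6 mg/L

After mixing, C = (0.2490·2.000 + 0.02130·161.0) / 0.2703 = 3.927/0.2703 = 14.53 mg/L; combined flow 0.2703 m³/s.
Half-life 75 h → k = ln 2 / 75 = 0.009242 h⁻¹ = 0.2218 d⁻¹.
First-order decay: C = 14.53·exp(−k·t) = 14.53·0.7071 = 10.27 mg/L.
Second outfall: C = (0.2703·10.27 + 0.04500·111.0)/0.3153 = 24.65 mg/L.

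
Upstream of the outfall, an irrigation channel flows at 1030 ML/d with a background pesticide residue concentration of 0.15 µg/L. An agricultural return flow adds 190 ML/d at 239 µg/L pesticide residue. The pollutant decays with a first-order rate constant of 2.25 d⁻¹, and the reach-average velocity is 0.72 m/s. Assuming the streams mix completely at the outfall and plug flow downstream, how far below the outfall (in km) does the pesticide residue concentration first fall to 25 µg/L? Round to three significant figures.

Mixed concentration C = ΣQC/ΣQ = (1030·0.1500 + 190.0·239.0) / 1220 = 45560/1220 = 37.35 µg/L.
Set 37.35·exp(−k·t) = 25 → t = ln(37.35/25)/k = 15410 s = 4.282 h.
Distance = v·t = 0.72·15410 = 11100 m = 11.10 km.

11.1 km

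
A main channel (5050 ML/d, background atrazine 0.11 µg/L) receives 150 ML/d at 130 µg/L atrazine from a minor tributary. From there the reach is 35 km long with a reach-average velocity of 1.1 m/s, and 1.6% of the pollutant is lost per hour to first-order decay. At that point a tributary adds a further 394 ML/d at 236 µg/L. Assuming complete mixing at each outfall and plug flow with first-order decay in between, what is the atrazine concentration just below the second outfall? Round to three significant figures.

19.7 µg/L

Flow-weighted average: C = (5050·0.1100 + 150.0·130.0) / 5200 = 20060/5200 = 3.857 µg/L; combined flow 5200 ML/d.
Travel time t = 35·1000 / 1.1 = 31820 s = 8.838 h.
1.6%/h lost → k = −ln(1 − 0.016) = 0.01613 h⁻¹.
First-order decay: C = 3.857·exp(−k·t) = 3.857·0.8671 = 3.344 µg/L.
At the second outfall, C = (5200·3.344 + 394.0·236.0) / (5200 + 394.0) = 19.73 µg/L.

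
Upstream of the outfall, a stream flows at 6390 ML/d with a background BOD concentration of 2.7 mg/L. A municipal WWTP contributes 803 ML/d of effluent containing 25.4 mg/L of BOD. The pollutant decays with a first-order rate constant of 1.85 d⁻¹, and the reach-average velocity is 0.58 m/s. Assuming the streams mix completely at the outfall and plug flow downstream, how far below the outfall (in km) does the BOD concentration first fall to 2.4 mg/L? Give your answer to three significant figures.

21.1 km

Conservation of mass: C = (6390·2.700 + 803.0·25.40) / 7193 = 37650/7193 = 5.234 mg/L.
Set 5.234·exp(−k·t) = 2.4 → t = ln(5.234/2.4)/k = 36420 s = 10.12 h.
Distance = v·t = 0.58·36420 = 21120 m = 21.12 km.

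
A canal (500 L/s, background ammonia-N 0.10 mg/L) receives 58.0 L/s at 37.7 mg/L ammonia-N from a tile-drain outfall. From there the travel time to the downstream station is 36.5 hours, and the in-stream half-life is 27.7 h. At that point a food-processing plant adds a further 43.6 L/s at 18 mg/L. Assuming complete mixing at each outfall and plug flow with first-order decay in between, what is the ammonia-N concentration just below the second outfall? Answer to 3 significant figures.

Mixed concentration C = ΣQC/ΣQ = (500.0·0.1000 + 58.00·37.70) / 558.0 = 2237/558.0 = 4.008 mg/L; combined flow 558.0 L/s.
Half-life 27.7 h → k = ln 2 / 27.7 = 0.02502 h⁻¹ = 0.6006 d⁻¹.
Applying C = C₀e^(−kt): 4.008 × 0.4012 = 1.608 mg/L.
At the second outfall, C = (558.0·1.608 + 43.60·18.00) / (558.0 + 43.60) = 2.796 mg/L.

2.80 mg/L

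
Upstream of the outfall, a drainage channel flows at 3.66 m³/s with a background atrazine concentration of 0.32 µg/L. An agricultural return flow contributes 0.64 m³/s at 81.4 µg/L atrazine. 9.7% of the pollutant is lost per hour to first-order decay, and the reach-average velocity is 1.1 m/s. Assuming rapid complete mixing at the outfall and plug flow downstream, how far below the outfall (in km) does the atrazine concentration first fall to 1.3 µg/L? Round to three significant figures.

After mixing, C = (3.660·0.3200 + 0.6400·81.40) / 4.300 = 53.27/4.300 = 12.39 µg/L.
9.7%/h lost → k = −ln(1 − 0.097) = 0.1020 h⁻¹.
Set 12.39·exp(−k·t) = 1.3 → t = ln(12.39/1.3)/k = 79540 s = 22.09 h.
Distance = v·t = 1.1·79540 = 87490 m = 87.49 km.

87.5 km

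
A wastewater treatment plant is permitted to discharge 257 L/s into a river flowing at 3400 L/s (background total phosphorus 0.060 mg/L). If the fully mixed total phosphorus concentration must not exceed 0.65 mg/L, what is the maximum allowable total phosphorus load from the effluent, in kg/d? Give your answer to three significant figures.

188 kg/d

Mass balance at the limit: 3400·0.06000 + 257.0·Cₑ = 3657·0.65 → Cₑ = 8.455 mg/L.
257.0 L/s = 0.2570 m³/s. Load = 0.2570 m³/s × 8.455 g/m³ × 86 400 s/d = 187.8 kg/d.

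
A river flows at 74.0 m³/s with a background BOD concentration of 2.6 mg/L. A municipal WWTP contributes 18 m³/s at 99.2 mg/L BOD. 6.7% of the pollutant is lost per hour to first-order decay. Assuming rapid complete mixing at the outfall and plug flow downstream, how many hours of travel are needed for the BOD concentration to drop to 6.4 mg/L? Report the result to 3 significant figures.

17.5 h

Flow-weighted average: C = (74.00·2.600 + 18.00·99.20) / 92.00 = 1978/92.00 = 21.50 mg/L.
6.7%/h lost → k = −ln(1 − 0.067) = 0.06935 h⁻¹.
21.50·exp(−k·t) = 6.4 → t = ln(21.50/6.4)/k = 62900 s = 17.47 h.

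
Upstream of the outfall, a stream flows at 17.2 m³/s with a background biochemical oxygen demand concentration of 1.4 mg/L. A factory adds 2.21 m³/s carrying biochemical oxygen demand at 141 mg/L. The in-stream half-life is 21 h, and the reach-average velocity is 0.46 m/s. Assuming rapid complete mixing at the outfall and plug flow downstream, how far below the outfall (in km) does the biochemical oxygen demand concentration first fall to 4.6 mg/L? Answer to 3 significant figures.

66.4 km

Mass balance: C = (17.20·1.400 + 2.210·141.0) / 19.41 = 335.7/19.41 = 17.29 mg/L.
Half-life 21 h → k = ln 2 / 21 = 0.03301 h⁻¹ = 0.7922 d⁻¹.
Set 17.29·exp(−k·t) = 4.6 → t = ln(17.29/4.6)/k = 144400 s = 40.12 h.
Distance = v·t = 0.46·144400 = 66440 m = 66.44 km.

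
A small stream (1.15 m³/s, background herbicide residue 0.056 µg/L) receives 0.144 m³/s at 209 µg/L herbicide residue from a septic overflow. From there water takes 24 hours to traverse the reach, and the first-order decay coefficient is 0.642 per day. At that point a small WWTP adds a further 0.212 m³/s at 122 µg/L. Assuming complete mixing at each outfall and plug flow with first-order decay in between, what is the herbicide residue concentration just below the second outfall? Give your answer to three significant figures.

Mixed concentration C = ΣQC/ΣQ = (1.150·0.05600 + 0.1440·209.0) / 1.294 = 30.16/1.294 = 23.31 µg/L; combined flow 1.294 m³/s.
First-order decay: C = 23.31·exp(−k·t) = 23.31·0.5262 = 12.27 µg/L.
At the second outfall, C = (1.294·12.27 + 0.2120·122.0) / (1.294 + 0.2120) = 27.71 µg/L.

27.7 µg/L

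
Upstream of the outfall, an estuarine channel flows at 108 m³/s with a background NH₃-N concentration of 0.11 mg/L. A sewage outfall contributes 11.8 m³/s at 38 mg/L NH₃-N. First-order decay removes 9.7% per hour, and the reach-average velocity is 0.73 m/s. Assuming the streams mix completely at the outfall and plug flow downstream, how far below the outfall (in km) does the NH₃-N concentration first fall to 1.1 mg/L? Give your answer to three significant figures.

32.2 km

Conservation of mass: C = (108.0·0.1100 + 11.80·38.00) / 119.8 = 460.3/119.8 = 3.842 mg/L.
9.7%/h lost → k = −ln(1 − 0.097) = 0.1020 h⁻¹.
Set 3.842·exp(−k·t) = 1.1 → t = ln(3.842/1.1)/k = 44130 s = 12.26 h.
Distance = v·t = 0.73·44130 = 32210 m = 32.21 km.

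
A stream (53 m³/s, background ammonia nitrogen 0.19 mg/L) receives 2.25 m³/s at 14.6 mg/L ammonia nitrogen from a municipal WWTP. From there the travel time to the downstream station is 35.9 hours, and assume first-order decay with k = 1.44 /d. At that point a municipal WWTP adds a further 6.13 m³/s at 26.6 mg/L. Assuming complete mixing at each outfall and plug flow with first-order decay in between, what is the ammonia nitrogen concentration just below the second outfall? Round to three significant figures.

Mass balance: C = (53.00·0.1900 + 2.250·14.60) / 55.25 = 42.92/55.25 = 0.7768 mg/L; combined flow 55.25 m³/s.
After decay, C = 0.7768 × e^(−kt) = 0.7768 × 0.1160 = 0.09013 mg/L.
At the second outfall, C = (55.25·0.09013 + 6.130·26.60) / (55.25 + 6.130) = 2.738 mg/L.

2.74 mg/L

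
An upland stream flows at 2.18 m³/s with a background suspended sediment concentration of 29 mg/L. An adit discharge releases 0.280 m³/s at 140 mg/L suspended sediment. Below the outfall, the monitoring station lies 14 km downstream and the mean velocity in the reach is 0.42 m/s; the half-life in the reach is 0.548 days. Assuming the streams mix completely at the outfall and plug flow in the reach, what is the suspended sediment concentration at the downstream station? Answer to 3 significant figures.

Mass balance: C = (2.180·29.00 + 0.2800·140.0) / 2.460 = 102.4/2.460 = 41.63 mg/L.
Travel time t = 14·1000 / 0.42 = 33330 s = 9.259 h.
Half-life 0.548 d → k = ln 2 / 0.548 = 1.265 d⁻¹.
First-order decay: C = 41.63·exp(−k·t) = 41.63·0.6139 = 25.56 mg/L.

25.6 mg/L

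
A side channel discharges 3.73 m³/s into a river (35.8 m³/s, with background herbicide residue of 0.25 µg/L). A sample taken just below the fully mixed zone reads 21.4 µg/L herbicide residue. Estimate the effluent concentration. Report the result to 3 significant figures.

Mass balance: 35.80·0.2500 + 3.730·Cₑ = 39.53·21.40
→ Cₑ = (39.53·21.40 − 35.80·0.2500) / 3.730 = 224.4 µg/L.

224 µg/L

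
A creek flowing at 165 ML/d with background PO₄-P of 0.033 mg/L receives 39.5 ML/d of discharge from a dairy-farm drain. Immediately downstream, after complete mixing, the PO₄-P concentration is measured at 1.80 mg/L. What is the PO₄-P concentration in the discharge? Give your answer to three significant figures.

Mass balance: 165.0·0.03300 + 39.50·Cₑ = 204.5·1.800
→ Cₑ = (204.5·1.800 − 165.0·0.03300) / 39.50 = 9.181 mg/L.

9.18 mg/L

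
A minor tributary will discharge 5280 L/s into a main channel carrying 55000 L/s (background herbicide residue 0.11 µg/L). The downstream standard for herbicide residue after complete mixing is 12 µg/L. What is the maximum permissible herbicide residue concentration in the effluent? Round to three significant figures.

At the limit, (Qr·Cr + Qe·Cₑ)/(Qr + Qe) = 12:
Cₑ = (60280·12 − 55000·0.1100) / 5280 = 135.9 µg/L.

136 µg/L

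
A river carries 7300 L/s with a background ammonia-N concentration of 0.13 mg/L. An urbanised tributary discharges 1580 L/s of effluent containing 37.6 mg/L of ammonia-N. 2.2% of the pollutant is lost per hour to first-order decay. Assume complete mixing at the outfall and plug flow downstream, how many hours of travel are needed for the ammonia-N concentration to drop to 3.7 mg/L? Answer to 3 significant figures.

27.3 h

After mixing, C = (7300·0.1300 + 1580·37.60) / 8880 = 60360/8880 = 6.797 mg/L.
2.2%/h lost → k = −ln(1 − 0.022) = 0.02225 h⁻¹.
6.797·exp(−k·t) = 3.7 → t = ln(6.797/3.7)/k = 98420 s = 27.34 h.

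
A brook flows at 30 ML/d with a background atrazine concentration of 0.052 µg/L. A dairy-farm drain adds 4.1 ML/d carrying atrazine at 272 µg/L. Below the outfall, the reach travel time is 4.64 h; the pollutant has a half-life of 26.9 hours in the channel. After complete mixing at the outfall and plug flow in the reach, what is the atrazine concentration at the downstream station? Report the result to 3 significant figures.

29.1 µg/L

Mass balance: C = (30.00·0.05200 + 4.100·272.0) / 34.10 = 1117/34.10 = 32.75 µg/L.
Half-life 26.9 h → k = ln 2 / 26.9 = 0.02577 h⁻¹ = 0.6184 d⁻¹.
After decay, C = 32.75 × e^(−kt) = 32.75 × 0.8873 = 29.06 µg/L.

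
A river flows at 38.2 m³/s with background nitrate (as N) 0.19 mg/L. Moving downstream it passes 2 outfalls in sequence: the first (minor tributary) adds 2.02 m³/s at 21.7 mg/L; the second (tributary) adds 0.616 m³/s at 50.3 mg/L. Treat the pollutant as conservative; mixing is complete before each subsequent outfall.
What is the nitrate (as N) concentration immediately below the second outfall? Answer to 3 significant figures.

2.01 mg/L

Below outfall 1: Q → 40.22 m³/s, C = (38.20·0.1900 + 2.020·21.70)/40.22 = 1.270 mg/L.
Below outfall 2: Q → 40.84 m³/s, C = (40.22·1.270 + 0.6160·50.30)/40.84 = 2.010 mg/L.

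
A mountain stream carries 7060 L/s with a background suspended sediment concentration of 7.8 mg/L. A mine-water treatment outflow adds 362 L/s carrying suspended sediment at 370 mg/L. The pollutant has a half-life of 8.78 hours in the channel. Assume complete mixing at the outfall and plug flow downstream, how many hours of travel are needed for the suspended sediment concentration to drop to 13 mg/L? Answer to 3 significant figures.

Mass balance: C = (7060·7.800 + 362.0·370.0) / 7422 = 189000/7422 = 25.47 mg/L.
Half-life 8.78 h → k = ln 2 / 8.78 = 0.07895 h⁻¹ = 1.895 d⁻¹.
25.47·exp(−k·t) = 13 → t = ln(25.47/13)/k = 30660 s = 8.517 h.

8.52 h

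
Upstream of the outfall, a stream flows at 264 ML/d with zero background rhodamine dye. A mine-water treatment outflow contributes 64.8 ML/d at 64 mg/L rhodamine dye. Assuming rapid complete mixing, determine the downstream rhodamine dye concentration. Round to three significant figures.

Flow-weighted average: C = (264.0·0 + 64.80·64.00) / 328.8 = 4147/328.8 = 12.61 mg/L.

12.6 mg/L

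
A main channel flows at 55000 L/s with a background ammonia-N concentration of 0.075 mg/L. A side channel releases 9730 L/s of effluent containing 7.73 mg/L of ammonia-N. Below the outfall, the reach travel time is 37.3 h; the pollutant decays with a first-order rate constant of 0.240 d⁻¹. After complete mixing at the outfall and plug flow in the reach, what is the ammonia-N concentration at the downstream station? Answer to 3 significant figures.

Conservation of mass: C = (55000·0.07500 + 9730·7.730) / 64730 = 79340/64730 = 1.226 mg/L.
Applying C = C₀e^(−kt): 1.226 × 0.6887 = 0.8441 mg/L.

0.844 mg/L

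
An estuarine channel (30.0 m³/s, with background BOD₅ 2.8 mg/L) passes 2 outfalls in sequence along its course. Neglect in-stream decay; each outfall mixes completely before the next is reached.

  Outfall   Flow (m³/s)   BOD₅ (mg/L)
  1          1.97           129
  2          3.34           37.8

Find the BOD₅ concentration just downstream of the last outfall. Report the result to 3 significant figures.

Below outfall 1: Q → 31.97 m³/s, C = (30.00·2.800 + 1.970·129.0)/31.97 = 10.58 mg/L.
Below outfall 2: Q → 35.31 m³/s, C = (31.97·10.58 + 3.340·37.80)/35.31 = 13.15 mg/L.

13.2 mg/L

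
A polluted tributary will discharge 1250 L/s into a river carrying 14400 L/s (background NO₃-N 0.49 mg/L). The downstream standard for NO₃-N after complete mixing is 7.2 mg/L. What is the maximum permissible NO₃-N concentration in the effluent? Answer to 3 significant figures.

At the limit, (Qr·Cr + Qe·Cₑ)/(Qr + Qe) = 7.2:
Cₑ = (15650·7.2 − 14400·0.4900) / 1250 = 84.50 mg/L.

84.5 mg/L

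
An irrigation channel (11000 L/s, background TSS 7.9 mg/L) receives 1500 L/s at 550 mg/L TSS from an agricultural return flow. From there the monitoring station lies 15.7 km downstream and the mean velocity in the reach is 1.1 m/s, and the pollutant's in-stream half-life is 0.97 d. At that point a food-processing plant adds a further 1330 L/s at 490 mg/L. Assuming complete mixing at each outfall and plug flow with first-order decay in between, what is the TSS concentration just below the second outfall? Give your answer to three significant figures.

Mass balance: C = (11000·7.900 + 1500·550.0) / 12500 = 911900/12500 = 72.95 mg/L; combined flow 12500 L/s.
Travel time t = 15.7·1000 / 1.1 = 14270 s = 3.965 h.
Half-life 0.97 d → k = ln 2 / 0.97 = 0.7146 d⁻¹.
Decay over the reach: 72.95·exp(−kt) = 72.95·0.8887 = 64.83 mg/L.
At the second outfall, C = (12500·64.83 + 1330·490.0) / (12500 + 1330) = 105.7 mg/L.

106 mg/L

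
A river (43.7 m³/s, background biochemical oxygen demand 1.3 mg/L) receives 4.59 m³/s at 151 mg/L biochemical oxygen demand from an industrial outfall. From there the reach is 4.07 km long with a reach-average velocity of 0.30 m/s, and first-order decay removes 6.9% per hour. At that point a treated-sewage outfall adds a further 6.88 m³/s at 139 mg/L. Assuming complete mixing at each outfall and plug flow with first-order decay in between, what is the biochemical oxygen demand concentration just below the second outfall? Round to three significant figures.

27.7 mg/L

Conservation of mass: C = (43.70·1.300 + 4.590·151.0) / 48.29 = 749.9/48.29 = 15.53 mg/L; combined flow 48.29 m³/s.
Travel time t = 4.07·1000 / 0.30 = 13570 s = 3.769 h.
6.9%/h lost → k = −ln(1 − 0.069) = 0.07150 h⁻¹.
After decay, C = 15.53 × e^(−kt) = 15.53 × 0.7638 = 11.86 mg/L.
At the second outfall, C = (48.29·11.86 + 6.880·139.0) / (48.29 + 6.880) = 27.72 mg/L.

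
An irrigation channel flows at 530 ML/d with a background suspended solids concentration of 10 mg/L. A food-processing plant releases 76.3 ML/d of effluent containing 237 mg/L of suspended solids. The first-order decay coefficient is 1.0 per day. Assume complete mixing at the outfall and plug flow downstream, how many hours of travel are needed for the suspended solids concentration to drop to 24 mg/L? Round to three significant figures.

Mass balance: C = (530.0·10.00 + 76.30·237.0) / 606.3 = 23380/606.3 = 38.57 mg/L.
38.57·exp(−k·t) = 24 → t = ln(38.57/24)/k = 40980 s = 11.38 h.

11.4 h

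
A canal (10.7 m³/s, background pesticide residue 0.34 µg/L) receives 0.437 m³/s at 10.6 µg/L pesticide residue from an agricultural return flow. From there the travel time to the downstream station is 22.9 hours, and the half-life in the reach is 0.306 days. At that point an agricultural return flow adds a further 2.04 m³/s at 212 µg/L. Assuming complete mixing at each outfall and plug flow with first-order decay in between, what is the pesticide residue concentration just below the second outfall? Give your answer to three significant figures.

32.9 µg/L

Conservation of mass: C = (10.70·0.3400 + 0.4370·10.60) / 11.14 = 8.270/11.14 = 0.7426 µg/L; combined flow 11.14 m³/s.
Half-life 0.306 d → k = ln 2 / 0.306 = 2.265 d⁻¹.
First-order decay: C = 0.7426·exp(−k·t) = 0.7426·0.1152 = 0.08552 µg/L.
Second outfall: C = (11.14·0.08552 + 2.040·212.0)/13.18 = 32.89 µg/L.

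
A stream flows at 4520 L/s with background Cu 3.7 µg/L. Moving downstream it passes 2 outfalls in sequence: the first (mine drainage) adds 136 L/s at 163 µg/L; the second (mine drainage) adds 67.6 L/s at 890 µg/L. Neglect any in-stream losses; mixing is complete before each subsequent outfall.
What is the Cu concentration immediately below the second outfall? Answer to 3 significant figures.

After outfall 1: Q = 4520 + 136.0 = 4656 L/s; C = (4520·3.700 + 136.0·163.0)/4656 = 8.353 µg/L.
After outfall 2: Q = 4656 + 67.60 = 4724 L/s; C = (4656·8.353 + 67.60·890.0)/4724 = 20.97 µg/L.

21.0 µg/L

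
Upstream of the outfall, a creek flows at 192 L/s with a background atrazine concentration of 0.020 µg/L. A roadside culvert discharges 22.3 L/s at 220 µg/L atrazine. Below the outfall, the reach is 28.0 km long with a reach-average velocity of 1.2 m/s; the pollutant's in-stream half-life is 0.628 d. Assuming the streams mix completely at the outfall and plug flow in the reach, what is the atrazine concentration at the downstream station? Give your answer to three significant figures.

17.0 µg/L

Mass balance: C = (192.0·0.02000 + 22.30·220.0) / 214.3 = 4910/214.3 = 22.91 µg/L.
Travel time t = 28.0·1000 / 1.2 = 23330 s = 6.481 h.
Half-life 0.628 d → k = ln 2 / 0.628 = 1.104 d⁻¹.
After decay, C = 22.91 × e^(−kt) = 22.91 × 0.7422 = 17.01 µg/L.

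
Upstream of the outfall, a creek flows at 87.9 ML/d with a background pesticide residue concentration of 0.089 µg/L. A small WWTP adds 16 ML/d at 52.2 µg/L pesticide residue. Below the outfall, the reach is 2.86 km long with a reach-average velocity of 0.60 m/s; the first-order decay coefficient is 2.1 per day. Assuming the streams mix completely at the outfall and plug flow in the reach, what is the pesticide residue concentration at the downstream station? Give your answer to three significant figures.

Mixed concentration C = ΣQC/ΣQ = (87.90·0.08900 + 16.00·52.20) / 103.9 = 843.0/103.9 = 8.114 µg/L.
Travel time t = 2.86·1000 / 0.60 = 4767 s = 1.324 h.
First-order decay: C = 8.114·exp(−k·t) = 8.114·0.8906 = 7.226 µg/L.

7.23 µg/L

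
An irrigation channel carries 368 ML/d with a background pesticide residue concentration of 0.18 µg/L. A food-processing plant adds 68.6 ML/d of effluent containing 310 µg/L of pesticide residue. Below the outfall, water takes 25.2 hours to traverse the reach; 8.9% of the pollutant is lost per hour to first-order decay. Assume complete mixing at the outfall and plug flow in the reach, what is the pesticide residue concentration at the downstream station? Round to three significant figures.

4.66 µg/L

After mixing, C = (368.0·0.1800 + 68.60·310.0) / 436.6 = 21330/436.6 = 48.86 µg/L.
8.9%/h lost → k = −ln(1 − 0.089) = 0.09321 h⁻¹.
Decay over the reach: 48.86·exp(−kt) = 48.86·0.09547 = 4.665 µg/L.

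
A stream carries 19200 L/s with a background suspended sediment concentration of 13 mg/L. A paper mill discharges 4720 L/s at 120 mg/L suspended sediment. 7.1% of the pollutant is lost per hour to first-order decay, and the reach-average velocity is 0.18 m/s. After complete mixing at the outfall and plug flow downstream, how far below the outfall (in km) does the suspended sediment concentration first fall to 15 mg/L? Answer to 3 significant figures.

Flow-weighted average: C = (19200·13.00 + 4720·120.0) / 23920 = 816000/23920 = 34.11 mg/L.
7.1%/h lost → k = −ln(1 − 0.071) = 0.07365 h⁻¹.
Set 34.11·exp(−k·t) = 15 → t = ln(34.11/15)/k = 40160 s = 11.16 h.
Distance = v·t = 0.18·40160 = 7230 m = 7.230 km.

7.23 km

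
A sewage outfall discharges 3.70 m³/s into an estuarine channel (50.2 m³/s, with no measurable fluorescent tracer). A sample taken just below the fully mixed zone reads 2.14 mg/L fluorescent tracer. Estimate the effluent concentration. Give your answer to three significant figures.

31.2 mg/L

Mass balance: 50.20·0 + 3.700·Cₑ = 53.90·2.140
→ Cₑ = (53.90·2.140 − 50.20·0) / 3.700 = 31.17 mg/L.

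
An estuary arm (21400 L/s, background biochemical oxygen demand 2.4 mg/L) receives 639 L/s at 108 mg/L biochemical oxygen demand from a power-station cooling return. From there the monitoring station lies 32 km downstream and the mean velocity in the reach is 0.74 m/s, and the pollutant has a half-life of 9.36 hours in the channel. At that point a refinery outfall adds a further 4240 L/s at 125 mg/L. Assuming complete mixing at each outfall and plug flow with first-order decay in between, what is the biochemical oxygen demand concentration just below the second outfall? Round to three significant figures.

22.1 mg/L

Flow-weighted average: C = (21400·2.400 + 639.0·108.0) / 22040 = 120400/22040 = 5.462 mg/L; combined flow 22040 L/s.
Travel time t = 32·1000 / 0.74 = 43240 s = 12.01 h.
Half-life 9.36 h → k = ln 2 / 9.36 = 0.07405 h⁻¹ = 1.777 d⁻¹.
Applying C = C₀e^(−kt): 5.462 × 0.4108 = 2.244 mg/L.
Second outfall: C = (22040·2.244 + 4240·125.0)/26280 = 22.05 mg/L.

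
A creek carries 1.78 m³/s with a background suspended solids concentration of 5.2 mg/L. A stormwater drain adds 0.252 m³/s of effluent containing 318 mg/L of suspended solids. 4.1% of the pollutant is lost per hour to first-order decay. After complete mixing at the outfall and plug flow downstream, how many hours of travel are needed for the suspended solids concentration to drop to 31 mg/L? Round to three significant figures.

Mass balance: C = (1.780·5.200 + 0.2520·318.0) / 2.032 = 89.39/2.032 = 43.99 mg/L.
4.1%/h lost → k = −ln(1 − 0.041) = 0.04186 h⁻¹.
43.99·exp(−k·t) = 31 → t = ln(43.99/31)/k = 30100 s = 8.361 h.

8.36 h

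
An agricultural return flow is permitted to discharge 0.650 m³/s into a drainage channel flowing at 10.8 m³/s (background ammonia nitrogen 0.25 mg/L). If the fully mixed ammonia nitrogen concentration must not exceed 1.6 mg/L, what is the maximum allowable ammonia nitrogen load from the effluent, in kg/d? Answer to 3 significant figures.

1350 kg/d

Mass balance at the limit: 10.80·0.2500 + 0.6500·Cₑ = 11.45·1.6 → Cₑ = 24.03 mg/L.
Load = 0.6500 m³/s × 24.03 g/m³ × 86 400 s/d = 1350 kg/d.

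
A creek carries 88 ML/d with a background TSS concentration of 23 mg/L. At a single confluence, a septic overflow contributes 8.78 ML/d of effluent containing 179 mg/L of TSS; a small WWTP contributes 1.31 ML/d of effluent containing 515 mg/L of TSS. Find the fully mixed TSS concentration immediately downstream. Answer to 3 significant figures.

43.5 mg/L

Conservation of mass: C = (88.00·23.00 + 8.780·179.0 + 1.310·515.0) / 98.09 = 4270/98.09 = 43.53 mg/L.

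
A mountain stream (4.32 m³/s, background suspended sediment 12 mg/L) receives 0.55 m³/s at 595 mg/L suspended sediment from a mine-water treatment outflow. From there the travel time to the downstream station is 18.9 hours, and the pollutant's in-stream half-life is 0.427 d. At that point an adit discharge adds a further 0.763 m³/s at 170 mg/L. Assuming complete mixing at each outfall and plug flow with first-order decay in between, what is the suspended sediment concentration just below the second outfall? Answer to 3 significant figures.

41.8 mg/L

After mixing, C = (4.320·12.00 + 0.5500·595.0) / 4.870 = 379.1/4.870 = 77.84 mg/L; combined flow 4.870 m³/s.
Half-life 0.427 d → k = ln 2 / 0.427 = 1.623 d⁻¹.
Applying C = C₀e^(−kt): 77.84 × 0.2785 = 21.68 mg/L.
At the second outfall, C = (4.870·21.68 + 0.7630·170.0) / (4.870 + 0.7630) = 41.77 mg/L.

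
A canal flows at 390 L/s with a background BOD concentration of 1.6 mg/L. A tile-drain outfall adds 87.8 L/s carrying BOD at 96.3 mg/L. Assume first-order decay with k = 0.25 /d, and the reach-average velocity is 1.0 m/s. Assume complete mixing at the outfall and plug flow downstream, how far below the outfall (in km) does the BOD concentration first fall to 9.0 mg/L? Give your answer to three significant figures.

Mixed concentration C = ΣQC/ΣQ = (390.0·1.600 + 87.80·96.30) / 477.8 = 9079/477.8 = 19.00 mg/L.
Set 19.00·exp(−k·t) = 9.0 → t = ln(19.00/9.0)/k = 258300 s = 71.74 h.
Distance = v·t = 1.0·258300 = 258300 m = 258.3 km.

258 km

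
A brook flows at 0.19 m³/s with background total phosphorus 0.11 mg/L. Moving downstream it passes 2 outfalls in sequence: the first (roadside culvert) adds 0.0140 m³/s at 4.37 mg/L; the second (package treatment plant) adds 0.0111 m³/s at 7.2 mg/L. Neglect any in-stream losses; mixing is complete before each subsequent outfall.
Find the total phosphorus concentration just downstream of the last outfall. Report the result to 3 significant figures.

After outfall 1: Q = 0.1900 + 0.01400 = 0.2040 m³/s; C = (0.1900·0.1100 + 0.01400·4.370)/0.2040 = 0.4024 mg/L.
After outfall 2: Q = 0.2040 + 0.01110 = 0.2151 m³/s; C = (0.2040·0.4024 + 0.01110·7.200)/0.2151 = 0.7531 mg/L.

0.753 mg/L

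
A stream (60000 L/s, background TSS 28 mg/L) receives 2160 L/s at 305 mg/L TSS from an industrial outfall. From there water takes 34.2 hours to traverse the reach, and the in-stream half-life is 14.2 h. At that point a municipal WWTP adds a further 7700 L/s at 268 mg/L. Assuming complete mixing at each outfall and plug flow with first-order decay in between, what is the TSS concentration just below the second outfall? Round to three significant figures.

After mixing, C = (60000·28.00 + 2160·305.0) / 62160 = 2339000/62160 = 37.63 mg/L; combined flow 62160 L/s.
Half-life 14.2 h → k = ln 2 / 14.2 = 0.04881 h⁻¹ = 1.172 d⁻¹.
Decay over the reach: 37.63·exp(−kt) = 37.63·0.1884 = 7.087 mg/L.
At the second outfall, C = (62160·7.087 + 7700·268.0) / (62160 + 7700) = 35.85 mg/L.

35.8 mg/L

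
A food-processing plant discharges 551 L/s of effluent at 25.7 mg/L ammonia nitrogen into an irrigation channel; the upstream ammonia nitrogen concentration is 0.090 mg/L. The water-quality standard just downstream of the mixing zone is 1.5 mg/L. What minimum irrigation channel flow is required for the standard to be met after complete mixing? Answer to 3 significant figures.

Set C_mix = 1.5: (Q·0.09000 + 551.0·25.70) / (Q + 551.0) = 1.5
→ Q = 551.0·(25.70 − 1.5)/(1.5 − 0.09000) = 9457 L/s.

9460 L/s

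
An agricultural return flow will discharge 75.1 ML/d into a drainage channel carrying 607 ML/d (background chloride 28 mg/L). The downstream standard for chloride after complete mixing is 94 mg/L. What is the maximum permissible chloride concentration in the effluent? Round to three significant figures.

627 mg/L

At the limit, (Qr·Cr + Qe·Cₑ)/(Qr + Qe) = 94:
Cₑ = (682.1·94 − 607.0·28.00) / 75.10 = 627.4 mg/L.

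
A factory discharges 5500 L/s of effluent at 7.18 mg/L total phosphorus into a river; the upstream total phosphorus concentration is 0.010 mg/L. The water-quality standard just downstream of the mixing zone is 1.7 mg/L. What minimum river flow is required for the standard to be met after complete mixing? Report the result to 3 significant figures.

Set C_mix = 1.7: (Q·0.01000 + 5500·7.180) / (Q + 5500) = 1.7
→ Q = 5500·(7.180 − 1.7)/(1.7 − 0.01000) = 17830 L/s.

17800 L/s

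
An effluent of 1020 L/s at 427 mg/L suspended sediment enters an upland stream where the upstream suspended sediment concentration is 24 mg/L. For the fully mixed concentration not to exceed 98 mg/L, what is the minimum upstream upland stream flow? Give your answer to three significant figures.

4530 L/s

Set C_mix = 98: (Q·24.00 + 1020·427.0) / (Q + 1020) = 98
→ Q = 1020·(427.0 − 98)/(98 − 24.00) = 4535 L/s.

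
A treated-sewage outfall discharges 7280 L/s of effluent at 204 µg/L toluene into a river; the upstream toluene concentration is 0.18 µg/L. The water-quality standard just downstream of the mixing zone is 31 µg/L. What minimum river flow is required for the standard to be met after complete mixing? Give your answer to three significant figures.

Set C_mix = 31: (Q·0.1800 + 7280·204.0) / (Q + 7280) = 31
→ Q = 7280·(204.0 − 31)/(31 − 0.1800) = 40860 L/s.

40900 L/s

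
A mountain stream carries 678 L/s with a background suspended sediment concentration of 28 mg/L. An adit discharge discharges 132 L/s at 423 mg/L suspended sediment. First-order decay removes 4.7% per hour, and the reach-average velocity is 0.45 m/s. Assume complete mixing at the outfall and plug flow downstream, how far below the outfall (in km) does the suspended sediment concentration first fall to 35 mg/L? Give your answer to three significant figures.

After mixing, C = (678.0·28.00 + 132.0·423.0) / 810.0 = 74820/810.0 = 92.37 mg/L.
4.7%/h lost → k = −ln(1 − 0.047) = 0.04814 h⁻¹.
Set 92.37·exp(−k·t) = 35 → t = ln(92.37/35)/k = 72570 s = 20.16 h.
Distance = v·t = 0.45·72570 = 32660 m = 32.66 km.

32.7 km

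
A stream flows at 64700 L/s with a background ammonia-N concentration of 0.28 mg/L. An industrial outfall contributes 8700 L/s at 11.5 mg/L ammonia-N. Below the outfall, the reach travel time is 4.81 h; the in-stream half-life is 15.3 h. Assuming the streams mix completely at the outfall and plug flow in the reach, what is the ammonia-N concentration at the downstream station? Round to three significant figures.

Mass balance: C = (64700·0.2800 + 8700·11.50) / 73400 = 118200/73400 = 1.610 mg/L.
Half-life 15.3 h → k = ln 2 / 15.3 = 0.04530 h⁻¹ = 1.087 d⁻¹.
Decay over the reach: 1.610·exp(−kt) = 1.610·0.8042 = 1.295 mg/L.

1.29 mg/L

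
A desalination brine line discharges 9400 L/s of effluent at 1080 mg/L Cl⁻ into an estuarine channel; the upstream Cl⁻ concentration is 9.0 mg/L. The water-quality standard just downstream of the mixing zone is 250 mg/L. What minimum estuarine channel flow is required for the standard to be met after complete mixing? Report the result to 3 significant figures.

32400 L/s

Set C_mix = 250: (Q·9.000 + 9400·1080) / (Q + 9400) = 250
→ Q = 9400·(1080 − 250)/(250 − 9.000) = 32370 L/s.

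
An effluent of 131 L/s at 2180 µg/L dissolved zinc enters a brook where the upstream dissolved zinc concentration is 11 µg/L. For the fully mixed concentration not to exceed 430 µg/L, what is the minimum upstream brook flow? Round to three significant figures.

547 L/s

Set C_mix = 430: (Q·11.00 + 131.0·2180) / (Q + 131.0) = 430
→ Q = 131.0·(2180 − 430)/(430 − 11.00) = 547.1 L/s.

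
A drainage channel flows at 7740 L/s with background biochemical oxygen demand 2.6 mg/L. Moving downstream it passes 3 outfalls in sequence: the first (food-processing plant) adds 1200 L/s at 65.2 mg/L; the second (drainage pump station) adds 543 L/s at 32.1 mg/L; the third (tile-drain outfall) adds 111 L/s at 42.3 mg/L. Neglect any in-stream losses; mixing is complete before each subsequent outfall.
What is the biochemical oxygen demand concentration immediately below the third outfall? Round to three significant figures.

12.6 mg/L

After outfall 1: Q = 7740 + 1200 = 8940 L/s; C = (7740·2.600 + 1200·65.20)/8940 = 11.00 mg/L.
After outfall 2: Q = 8940 + 543.0 = 9483 L/s; C = (8940·11.00 + 543.0·32.10)/9483 = 12.21 mg/L.
After outfall 3: Q = 9483 + 111.0 = 9594 L/s; C = (9483·12.21 + 111.0·42.30)/9594 = 12.56 mg/L.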